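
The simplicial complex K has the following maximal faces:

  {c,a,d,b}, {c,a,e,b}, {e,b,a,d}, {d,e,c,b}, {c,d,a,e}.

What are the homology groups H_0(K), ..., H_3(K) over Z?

We work with the vertex ordering a < b < c < d < e. The simplices of K, each written with vertices in increasing order, are:

  0-simplices (5): a, b, c, d, e
  1-simplices (10): ab, ac, ad, ae, bc, bd, be, cd, ce, de
  2-simplices (10): abc, abd, abe, acd, ace, ade, bcd, bce, bde, cde
  3-simplices (5): abcd, abce, abde, acde, bcde

giving chain groups C_0 ≅ Z^5, C_1 ≅ Z^10, C_2 ≅ Z^10, C_3 ≅ Z^5.

∂_1: C_1 → C_0 is given by ∂[p,q] = [q] − [p]. For instance
  ∂ae = e − a.
As a 5×10 matrix over Z this has rank 4, with invariant factors (1,1,1,1).

The boundary map ∂_2: C_2 → C_1 maps a triangle to the signed sum of its edges. For instance
  ∂ace = ce − ae + ac,
  ∂bcd = cd − bd + bc.
The resulting 10×10 matrix has rank 6, and its Smith normal form has invariant factors (1,1,1,1,1,1).

∂_3: C_3 → C_2 sends each 3-simplex σ to the alternating sum Σ_i (−1)^i (σ with its i-th vertex removed). For instance
  ∂abce = bce − ace + abe − abc,
  ∂abcd = bcd − acd + abd − abc.
The resulting 10×5 matrix has rank 4, and its Smith normal form has invariant factors (1,1,1,1).

From H_k ≅ ker(∂_k) / im(∂_{k+1}) we obtain:

  H_0: rank C_0 − rank ∂_1 = 5 − 4 = 1, and the invariant factors of ∂_1 are all 1, so H_0 = Z.
  H_1: rank ker ∂_1 − rank ∂_2 = (10 − 4) − 6 = 0, and the invariant factors of ∂_2 are all 1, so H_1 = 0.
  H_2: rank ker ∂_2 − rank ∂_3 = (10 − 6) − 4 = 0, and the invariant factors of ∂_3 are all 1, so H_2 = 0.
  H_3: rank ker ∂_3 − rank ∂_4 = (5 − 4) − 0 = 1, and there is no ∂_4, so H_3 = Z.

H_0 ≅ Z,  H_1 = 0,  H_2 = 0,  H_3 ≅ Z.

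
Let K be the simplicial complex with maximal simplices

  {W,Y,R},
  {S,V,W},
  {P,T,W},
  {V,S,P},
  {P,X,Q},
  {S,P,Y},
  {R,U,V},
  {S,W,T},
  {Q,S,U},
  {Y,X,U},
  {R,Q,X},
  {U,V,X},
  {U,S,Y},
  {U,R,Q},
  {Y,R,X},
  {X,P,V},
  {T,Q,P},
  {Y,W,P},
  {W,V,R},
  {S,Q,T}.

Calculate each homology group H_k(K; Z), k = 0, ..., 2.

K has 10 vertices, 30 edges, 20 triangles.
rank ∂_0 = 0, rank ∂_1 = 9 ⇒ b_0 = 10 − 0 − 9 = 1; all invariant factors of ∂_1 are 1 so no torsion. So H_0 ≅ Z.
rank ∂_1 = 9, rank ∂_2 = 20 ⇒ b_1 = 30 − 9 − 20 = 1; ∂_2 has invariant factor(s) [2] giving torsion. So H_1 ≅ Z ⊕ Z/2.
rank ∂_2 = 20, rank ∂_3 = 0 ⇒ b_2 = 20 − 20 − 0 = 0. So H_2 ≅ 0.

H_0 = Z,  H_1 = Z ⊕ Z/2,  H_2 = 0.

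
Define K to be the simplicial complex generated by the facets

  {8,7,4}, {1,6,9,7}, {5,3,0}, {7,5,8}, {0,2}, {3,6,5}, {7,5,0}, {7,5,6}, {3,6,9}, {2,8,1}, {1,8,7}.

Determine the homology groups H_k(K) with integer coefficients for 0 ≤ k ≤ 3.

Take the total order 0 < 1 < 2 < 3 < 4 < 5 < 6 < 7 < 8 < 9 on the vertex set. Then K (dimension 3) consists of the simplices:

  0-simplices (10): [0], [1], [2], [3], [4], [5], [6], [7], [8], [9]
  1-simplices (22): [0,2], [0,3], [0,5], [0,7], [1,2], [1,6], [1,7], [1,8], [1,9], [2,8], [3,5], [3,6], [3,9], [4,7], [4,8], [5,6], [5,7], [5,8], [6,7], [6,9], [7,8], [7,9]
  2-simplices (13): [0,3,5], [0,5,7], [1,2,8], [1,6,7], [1,6,9], [1,7,8], [1,7,9], [3,5,6], [3,6,9], [4,7,8], [5,6,7], [5,7,8], [6,7,9]
  3-simplices (1): [1,6,7,9]

giving chain groups C_0 ≅ Z^10, C_1 ≅ Z^22, C_2 ≅ Z^13, C_3 ≅ Z^1.

The boundary map ∂_1: C_1 → C_0 is given by ∂[p,q] = [q] − [p].
The 10×22 boundary matrix has rank 9 and Smith normal form diag(1,1,1,1,1,1,1,1,1).

∂_2: C_2 → C_1 acts by ∂[p,q,r] = [q,r] − [p,r] + [p,q]. For instance
  ∂[6,7,9] = [7,9] − [6,9] + [6,7],
  ∂[0,3,5] = [3,5] − [0,5] + [0,3].
The resulting 22×13 matrix has rank 12, and its Smith normal form has invariant factors (1,1,1,1,1,1,1,1,1,1,1,1).

∂_3: C_3 → C_2 sends each 3-simplex σ to the alternating sum Σ_i (−1)^i (σ with its i-th vertex removed). For instance
  ∂[1,6,7,9] = [6,7,9] − [1,7,9] + [1,6,9] − [1,6,7].
This gives a 13×1 integer matrix of rank 1; reducing to Smith normal form yields diagonal entries (1).

Reading off H_k = ker ∂_k / im ∂_{k+1}:

  H_0: rank C_0 − rank ∂_1 = 10 − 9 = 1, and the invariant factors of ∂_1 are all 1, so H_0 ≅ Z.
  H_1: rank ker ∂_1 − rank ∂_2 = (22 − 9) − 12 = 1, and the invariant factors of ∂_2 are all 1, so H_1 ≅ Z.
  H_2: rank ker ∂_2 − rank ∂_3 = (13 − 12) − 1 = 0, and the invariant factors of ∂_3 are all 1, so H_2 ≅ 0.
  H_3: rank ker ∂_3 − rank ∂_4 = (1 − 1) − 0 = 0, and there is no ∂_4, so H_3 ≅ 0.

As a check, the Euler characteristic is 10 − 22 + 13 − 1 = 0, which agrees with 1 − 1 + 0 − 0 = 0.

H_0 ≅ Z,  H_1 ≅ Z,  H_2 = 0,  H_3 = 0.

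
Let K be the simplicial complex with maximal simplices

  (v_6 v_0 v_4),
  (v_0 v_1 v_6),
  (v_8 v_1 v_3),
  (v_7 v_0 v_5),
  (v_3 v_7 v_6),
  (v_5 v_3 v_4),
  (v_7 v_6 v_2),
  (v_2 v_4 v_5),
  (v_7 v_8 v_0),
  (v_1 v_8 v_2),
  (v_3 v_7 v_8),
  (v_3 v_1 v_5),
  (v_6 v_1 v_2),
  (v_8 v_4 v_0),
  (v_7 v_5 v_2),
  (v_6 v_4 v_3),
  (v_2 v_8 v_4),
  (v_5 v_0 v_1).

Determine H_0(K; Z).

Order the vertices as v_0 < v_1 < v_2 < v_3 < v_4 < v_5 < v_6 < v_7 < v_8. Listing each simplex with vertices in this order, K has dimension 2 with simplices:

  0-simplices (9): [v_0], [v_1], [v_2], [v_3], [v_4], [v_5], [v_6], [v_7], [v_8]
  1-simplices (27): (27 of them)
  2-simplices (18): (18 of them)

Hence C_0 ≅ Z^9, C_1 ≅ Z^27, C_2 ≅ Z^18.

The boundary map ∂_1: C_1 → C_0 is given by ∂[p,q] = [q] − [p]. For instance
  ∂[v_2,v_8] = [v_8] − [v_2].
The 9×27 boundary matrix has rank 8 and Smith normal form diag(1,1,1,1,1,1,1,1).

The boundary map ∂_2: C_2 → C_1 acts by ∂[p,q,r] = [q,r] − [p,r] + [p,q]. For instance
  ∂[v_1,v_3,v_8] = [v_3,v_8] − [v_1,v_8] + [v_1,v_3],
  ∂[v_2,v_5,v_7] = [v_5,v_7] − [v_2,v_7] + [v_2,v_5].
As a 27×18 matrix over Z this has rank 17, with invariant factors (1,1,1,1,1,1,1,1,1,1,1,1,1,1,1,1,1).

Now H_k = ker ∂_k / im ∂_{k+1}, so:

  H_0: rank C_0 − rank ∂_1 = 9 − 8 = 1, and the invariant factors of ∂_1 are all 1, so H_0 ≅ Z.

H_0 = Z.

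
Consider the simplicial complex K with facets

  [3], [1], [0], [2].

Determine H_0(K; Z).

Take the total order 0 < 1 < 2 < 3 on the vertex set. Then K (dimension 0) consists of the simplices:

  0-simplices (4): [0], [1], [2], [3]

giving chain groups C_0 ≅ Z^4.

From H_k ≅ ker(∂_k) / im(∂_{k+1}) we obtain:

  H_0: rank C_0 − rank ∂_1 = 4 − 0 = 4, and there is no ∂_1, so H_0 ≅ Z^4.

(K is a triangulation of a set of 4 points.)

H_0 ≅ Z^4.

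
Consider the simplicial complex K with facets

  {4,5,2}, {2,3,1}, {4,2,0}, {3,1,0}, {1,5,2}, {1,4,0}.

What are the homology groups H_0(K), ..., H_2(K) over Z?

H_0 ≅ Z,  H_1 ≅ Z,  H_2 = 0.

We work with the vertex ordering 0 < 1 < 2 < 3 < 4 < 5. The simplices of K, each written with vertices in increasing order, are:

  0-simplices (6): [0], [1], [2], [3], [4], [5]
  1-simplices (12): [0,1], [0,2], [0,3], [0,4], [1,2], [1,3], [1,4], [1,5], [2,3], [2,4], [2,5], [4,5]
  2-simplices (6): [0,1,3], [0,1,4], [0,2,4], [1,2,3], [1,2,5], [2,4,5]

Hence C_0 ≅ Z^6, C_1 ≅ Z^12, C_2 ≅ Z^6.

The boundary map ∂_1: C_1 → C_0 sends each edge [p,q] (with p < q) to q − p. For instance
  ∂[4,5] = [5] − [4].
This gives a 6×12 integer matrix of rank 5; reducing to Smith normal form yields diagonal entries (1,1,1,1,1).

∂_2: C_2 → C_1 sends each 2-simplex [p,q,r] to [q,r] − [p,r] + [p,q]. For instance
  ∂[0,1,4] = [1,4] − [0,4] + [0,1],
  ∂[0,2,4] = [2,4] − [0,4] + [0,2].
The resulting 12×6 matrix has rank 6, and its Smith normal form has invariant factors (1,1,1,1,1,1).

From H_k ≅ ker(∂_k) / im(∂_{k+1}) we obtain:

  H_0: rank C_0 − rank ∂_1 = 6 − 5 = 1, and the invariant factors of ∂_1 are all 1, so H_0 ≅ Z.
  H_1: rank ker ∂_1 − rank ∂_2 = (12 − 5) − 6 = 1, and the invariant factors of ∂_2 are all 1, so H_1 ≅ Z.
  H_2: rank ker ∂_2 − rank ∂_3 = (6 − 6) − 0 = 0, and there is no ∂_3, so H_2 ≅ 0.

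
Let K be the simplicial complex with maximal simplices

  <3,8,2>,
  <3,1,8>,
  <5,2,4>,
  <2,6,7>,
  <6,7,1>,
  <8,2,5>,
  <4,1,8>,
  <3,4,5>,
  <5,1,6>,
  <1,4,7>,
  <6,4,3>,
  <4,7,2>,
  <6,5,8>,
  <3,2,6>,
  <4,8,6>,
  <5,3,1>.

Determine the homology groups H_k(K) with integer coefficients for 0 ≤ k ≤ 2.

H_0 = Z,  H_1 = Z^2,  H_2 = Z.

Order the vertices as 1 < 2 < 3 < 4 < 5 < 6 < 7 < 8. Listing each simplex with vertices in this order, K has dimension 2 with simplices:

  0-simplices (8): [1], [2], [3], [4], [5], [6], [7], [8]
  1-simplices (24): (24 of them)
  2-simplices (16): [1,3,5], [1,3,8], [1,4,7], [1,4,8], [1,5,6], [1,6,7], [2,3,6], [2,3,8], [2,4,5], [2,4,7], [2,5,8], [2,6,7], [3,4,5], [3,4,6], [4,6,8], [5,6,8]

Hence C_0 ≅ Z^8, C_1 ≅ Z^24, C_2 ≅ Z^16.

∂_1: C_1 → C_0 maps an edge to its endpoints' difference, ∂[p,q] = q − p. For instance
  ∂[6,8] = [8] − [6].
The 8×24 boundary matrix has rank 7 and Smith normal form diag(1,1,1,1,1,1,1).

The boundary map ∂_2: C_2 → C_1 sends each 2-simplex [p,q,r] to [q,r] − [p,r] + [p,q]. For instance
  ∂[2,5,8] = [5,8] − [2,8] + [2,5],
  ∂[2,3,8] = [3,8] − [2,8] + [2,3].
This gives a 24×16 integer matrix of rank 15; reducing to Smith normal form yields diagonal entries (1,1,1,1,1,1,1,1,1,1,1,1,1,1,1).

Now H_k = ker ∂_k / im ∂_{k+1}, so:

  H_0: rank C_0 − rank ∂_1 = 8 − 7 = 1, and the invariant factors of ∂_1 are all 1, so H_0 ≅ Z.
  H_1: rank ker ∂_1 − rank ∂_2 = (24 − 7) − 15 = 2, and the invariant factors of ∂_2 are all 1, so H_1 ≅ Z^2.
  H_2: rank ker ∂_2 − rank ∂_3 = (16 − 15) − 0 = 1, and there is no ∂_3, so H_2 ≅ Z.

As a check, the Euler characteristic is 8 − 24 + 16 = 0, which agrees with 1 − 2 + 1 = 0.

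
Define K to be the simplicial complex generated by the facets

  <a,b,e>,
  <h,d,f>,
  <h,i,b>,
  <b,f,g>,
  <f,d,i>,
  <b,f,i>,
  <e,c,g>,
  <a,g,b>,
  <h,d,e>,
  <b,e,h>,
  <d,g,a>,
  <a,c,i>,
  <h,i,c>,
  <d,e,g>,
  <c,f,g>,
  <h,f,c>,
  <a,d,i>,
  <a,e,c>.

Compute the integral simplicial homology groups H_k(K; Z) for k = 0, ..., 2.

K has 9 vertices, 27 edges, 18 triangles.
rank ∂_0 = 0, rank ∂_1 = 8 ⇒ b_0 = 9 − 0 − 8 = 1; all invariant factors of ∂_1 are 1 so no torsion. So H_0 = Z.
rank ∂_1 = 8, rank ∂_2 = 18 ⇒ b_1 = 27 − 8 − 18 = 1; ∂_2 has invariant factor(s) [2] giving torsion. So H_1 = Z ⊕ Z_2.
rank ∂_2 = 18, rank ∂_3 = 0 ⇒ b_2 = 18 − 18 − 0 = 0. So H_2 = 0.

H_0 ≅ Z,  H_1 ≅ Z ⊕ Z_2,  H_2 = 0.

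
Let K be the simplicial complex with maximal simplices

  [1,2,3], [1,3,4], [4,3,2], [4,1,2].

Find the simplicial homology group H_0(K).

Order the vertices as 1 < 2 < 3 < 4. Listing each simplex with vertices in this order, K has dimension 2 with simplices:

  0-simplices (4): [1], [2], [3], [4]
  1-simplices (6): [1,2], [1,3], [1,4], [2,3], [2,4], [3,4]
  2-simplices (4): [1,2,3], [1,2,4], [1,3,4], [2,3,4]

giving chain groups C_0 ≅ Z^4, C_1 ≅ Z^6, C_2 ≅ Z^4.

∂_1: C_1 → C_0 is given by ∂[p,q] = [q] − [p]. For instance
  ∂[1,3] = [3] − [1].
The resulting 4×6 matrix has rank 3, and its Smith normal form has invariant factors (1,1,1).

The boundary map ∂_2: C_2 → C_1 maps a triangle to the signed sum of its edges. For instance
  ∂[1,3,4] = [3,4] − [1,4] + [1,3],
  ∂[1,2,4] = [2,4] − [1,4] + [1,2].
As a 6×4 matrix over Z this has rank 3, with invariant factors (1,1,1).

Now H_k = ker ∂_k / im ∂_{k+1}, so:

  H_0: rank C_0 − rank ∂_1 = 4 − 3 = 1, and the invariant factors of ∂_1 are all 1, so H_0 = Z.

(K is a triangulation of the 2-sphere S^2.)

H_0 ≅ Z.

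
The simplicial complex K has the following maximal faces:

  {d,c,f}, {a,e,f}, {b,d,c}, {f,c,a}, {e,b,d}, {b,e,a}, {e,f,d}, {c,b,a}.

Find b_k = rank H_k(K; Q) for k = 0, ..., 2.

b_0 = 1, b_1 = 0, b_2 = 1.

Order the vertices as a < b < c < d < e < f. Listing each simplex with vertices in this order, K has dimension 2 with simplices:

  0-simplices (6): a, b, c, d, e, f
  1-simplices (12): ab, ac, ae, af, bc, bd, be, cd, cf, de, df, ef
  2-simplices (8): abc, abe, acf, aef, bcd, bde, cdf, def

so the chain groups are C_0 ≅ Z^6, C_1 ≅ Z^12, C_2 ≅ Z^8.

The boundary map ∂_1: C_1 → C_0 sends each edge [p,q] (with p < q) to q − p. For instance
  ∂cd = d − c.
The resulting 6×12 matrix has rank 5, and its Smith normal form has invariant factors (1,1,1,1,1).

The boundary map ∂_2: C_2 → C_1 maps a triangle to the signed sum of its edges. For instance
  ∂acf = cf − af + ac,
  ∂def = ef − df + de.
The resulting 12×8 matrix has rank 7, and its Smith normal form has invariant factors (1,1,1,1,1,1,1).

Now H_k = ker ∂_k / im ∂_{k+1}, so:

  H_0: rank C_0 − rank ∂_1 = 6 − 5 = 1, and the invariant factors of ∂_1 are all 1, so H_0 ≅ Z.
  H_1: rank ker ∂_1 − rank ∂_2 = (12 − 5) − 7 = 0, and the invariant factors of ∂_2 are all 1, so H_1 ≅ 0.
  H_2: rank ker ∂_2 − rank ∂_3 = (8 − 7) − 0 = 1, and there is no ∂_3, so H_2 ≅ Z.

Hence the Betti numbers are b_0 = 1, b_1 = 0, b_2 = 1.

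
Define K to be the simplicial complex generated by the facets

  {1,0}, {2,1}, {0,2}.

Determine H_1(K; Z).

Take the total order 0 < 1 < 2 on the vertex set. Then K (dimension 1) consists of the simplices:

  0-simplices (3): [0], [1], [2]
  1-simplices (3): [0,1], [0,2], [1,2]

Hence C_0 ≅ Z^3, C_1 ≅ Z^3.

The boundary map ∂_1: C_1 → C_0 maps an edge to its endpoints' difference, ∂[p,q] = q − p.
The resulting 3×3 matrix has rank 2, and its Smith normal form has invariant factors (1,1).

From H_k ≅ ker(∂_k) / im(∂_{k+1}) we obtain:

  H_1: rank ker ∂_1 − rank ∂_2 = (3 − 2) − 0 = 1, and there is no ∂_2, so H_1 ≅ Z.

H_1 = Z.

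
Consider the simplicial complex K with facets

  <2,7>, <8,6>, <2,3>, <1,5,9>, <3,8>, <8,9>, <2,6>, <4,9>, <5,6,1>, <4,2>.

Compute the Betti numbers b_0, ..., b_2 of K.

Take the total order 1 < 2 < 3 < 4 < 5 < 6 < 7 < 8 < 9 on the vertex set. Then K (dimension 2) consists of the simplices:

  0-simplices (9): [1], [2], [3], [4], [5], [6], [7], [8], [9]
  1-simplices (13): [1,5], [1,6], [1,9], [2,3], [2,4], [2,6], [2,7], [3,8], [4,9], [5,6], [5,9], [6,8], [8,9]
  2-simplices (2): [1,5,6], [1,5,9]

giving chain groups C_0 ≅ Z^9, C_1 ≅ Z^13, C_2 ≅ Z^2.

∂_1: C_1 → C_0 maps an edge to its endpoints' difference, ∂[p,q] = q − p. For instance
  ∂[4,9] = [9] − [4].
The resulting 9×13 matrix has rank 8, and its Smith normal form has invariant factors (1,1,1,1,1,1,1,1).

The boundary map ∂_2: C_2 → C_1 acts by ∂[p,q,r] = [q,r] − [p,r] + [p,q]. For instance
  ∂[1,5,6] = [5,6] − [1,6] + [1,5],
  ∂[1,5,9] = [5,9] − [1,9] + [1,5].
The 13×2 boundary matrix has rank 2 and Smith normal form diag(1,1).

Reading off H_k = ker ∂_k / im ∂_{k+1}:

  H_0: rank C_0 − rank ∂_1 = 9 − 8 = 1, and the invariant factors of ∂_1 are all 1, so H_0 ≅ Z.
  H_1: rank ker ∂_1 − rank ∂_2 = (13 − 8) − 2 = 3, and the invariant factors of ∂_2 are all 1, so H_1 ≅ Z^3.
  H_2: rank ker ∂_2 − rank ∂_3 = (2 − 2) − 0 = 0, and there is no ∂_3, so H_2 ≅ 0.

Hence the Betti numbers are b_0 = 1, b_1 = 3, b_2 = 0.

b_0 = 1, b_1 = 3, b_2 = 0.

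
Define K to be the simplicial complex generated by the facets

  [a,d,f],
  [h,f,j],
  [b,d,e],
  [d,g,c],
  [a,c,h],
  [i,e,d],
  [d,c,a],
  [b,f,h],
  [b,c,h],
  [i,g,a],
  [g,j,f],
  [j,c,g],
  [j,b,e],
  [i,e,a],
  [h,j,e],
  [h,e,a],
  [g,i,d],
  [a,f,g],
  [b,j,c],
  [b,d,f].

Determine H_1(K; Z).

H_1 = Z × Z/2.

K has 10 vertices, 30 edges, 20 triangles.
rank ∂_1 = 9, rank ∂_2 = 20 ⇒ b_1 = 30 − 9 − 20 = 1; ∂_2 has invariant factor(s) [2] giving torsion. So H_1 ≅ Z × Z/2.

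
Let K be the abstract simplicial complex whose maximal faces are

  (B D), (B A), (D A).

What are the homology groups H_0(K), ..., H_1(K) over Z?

Fix the vertex order A < B < D and write every simplex with vertices in increasing order. Then dim K = 1 and the simplices of K are:

  0-simplices (3): A, B, D
  1-simplices (3): AB, AD, BD

giving chain groups C_0 ≅ Z^3, C_1 ≅ Z^3.

∂_1: C_1 → C_0 is given by ∂[p,q] = [q] − [p].
This gives a 3×3 integer matrix of rank 2; reducing to Smith normal form yields diagonal entries (1,1).

Now H_k = ker ∂_k / im ∂_{k+1}, so:

  H_0: rank C_0 − rank ∂_1 = 3 − 2 = 1, and the invariant factors of ∂_1 are all 1, so H_0 = Z.
  H_1: rank ker ∂_1 − rank ∂_2 = (3 − 2) − 0 = 1, and there is no ∂_2, so H_1 = Z.

As a check, the Euler characteristic is 3 − 3 = 0, which agrees with 1 − 1 = 0.

H_0 = Z,  H_1 = Z.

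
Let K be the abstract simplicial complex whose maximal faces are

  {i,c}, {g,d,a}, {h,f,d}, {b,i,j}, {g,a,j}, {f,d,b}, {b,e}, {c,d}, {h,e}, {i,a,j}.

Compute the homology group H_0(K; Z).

K has 10 vertices, 18 edges, 6 triangles.
rank ∂_0 = 0, rank ∂_1 = 9 ⇒ b_0 = 10 − 0 − 9 = 1; all invariant factors of ∂_1 are 1 so no torsion. So H_0 = Z.

H_0 ≅ Z.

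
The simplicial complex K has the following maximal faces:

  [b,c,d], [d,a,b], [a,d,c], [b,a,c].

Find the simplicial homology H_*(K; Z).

K has 4 vertices, 6 edges, 4 triangles.
rank ∂_0 = 0, rank ∂_1 = 3 ⇒ b_0 = 4 − 0 − 3 = 1; all invariant factors of ∂_1 are 1 so no torsion. So H_0 ≅ Z.
rank ∂_1 = 3, rank ∂_2 = 3 ⇒ b_1 = 6 − 3 − 3 = 0; all invariant factors of ∂_2 are 1 so no torsion. So H_1 ≅ 0.
rank ∂_2 = 3, rank ∂_3 = 0 ⇒ b_2 = 4 − 3 − 0 = 1. So H_2 ≅ Z.

H_0 = Z,  H_1 = 0,  H_2 = Z.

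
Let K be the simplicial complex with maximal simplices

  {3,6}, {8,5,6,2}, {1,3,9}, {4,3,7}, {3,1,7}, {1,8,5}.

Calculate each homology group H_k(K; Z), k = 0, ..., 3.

Order the vertices as 1 < 2 < 3 < 4 < 5 < 6 < 7 < 8 < 9. Listing each simplex with vertices in this order, K has dimension 3 with simplices:

  0-simplices (9): [1], [2], [3], [4], [5], [6], [7], [8], [9]
  1-simplices (16): [1,3], [1,5], [1,7], [1,8], [1,9], [2,5], [2,6], [2,8], [3,4], [3,6], [3,7], [3,9], [4,7], [5,6], [5,8], [6,8]
  2-simplices (8): [1,3,7], [1,3,9], [1,5,8], [2,5,6], [2,5,8], [2,6,8], [3,4,7], [5,6,8]
  3-simplices (1): [2,5,6,8]

giving chain groups C_0 ≅ Z^9, C_1 ≅ Z^16, C_2 ≅ Z^8, C_3 ≅ Z^1.

∂_1: C_1 → C_0 is given by ∂[p,q] = [q] − [p]. For instance
  ∂[2,5] = [5] − [2].
As a 9×16 matrix over Z this has rank 8, with invariant factors (1,1,1,1,1,1,1,1).

The boundary map ∂_2: C_2 → C_1 maps a triangle to the signed sum of its edges. For instance
  ∂[2,6,8] = [6,8] − [2,8] + [2,6],
  ∂[1,5,8] = [5,8] − [1,8] + [1,5].
The resulting 16×8 matrix has rank 7, and its Smith normal form has invariant factors (1,1,1,1,1,1,1).

The boundary map ∂_3: C_3 → C_2 sends each 3-simplex σ to the alternating sum Σ_i (−1)^i (σ with its i-th vertex removed). For instance
  ∂[2,5,6,8] = [5,6,8] − [2,6,8] + [2,5,8] − [2,5,6].
As a 8×1 matrix over Z this has rank 1, with invariant factors (1).

From H_k ≅ ker(∂_k) / im(∂_{k+1}) we obtain:

  H_0: rank C_0 − rank ∂_1 = 9 − 8 = 1, and the invariant factors of ∂_1 are all 1, so H_0 ≅ Z.
  H_1: rank ker ∂_1 − rank ∂_2 = (16 − 8) − 7 = 1, and the invariant factors of ∂_2 are all 1, so H_1 ≅ Z.
  H_2: rank ker ∂_2 − rank ∂_3 = (8 − 7) − 1 = 0, and the invariant factors of ∂_3 are all 1, so H_2 ≅ 0.
  H_3: rank ker ∂_3 − rank ∂_4 = (1 − 1) − 0 = 0, and there is no ∂_4, so H_3 ≅ 0.

As a check, the Euler characteristic is 9 − 16 + 8 − 1 = 0, which agrees with 1 − 1 + 0 − 0 = 0.

H_0 = Z,  H_1 = Z,  H_2 = 0,  H_3 = 0.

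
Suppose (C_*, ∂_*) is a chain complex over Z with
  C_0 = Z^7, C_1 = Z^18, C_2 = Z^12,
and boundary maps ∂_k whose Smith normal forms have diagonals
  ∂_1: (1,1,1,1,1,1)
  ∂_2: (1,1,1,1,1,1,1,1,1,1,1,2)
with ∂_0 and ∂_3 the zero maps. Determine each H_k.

H_0 ≅ Z,  H_1 ≅ Z/2,  H_2 = 0.

H_0: b_0 = 7 − 0 − 6 = 1; torsion from ∂_1 factors > 1: none. So H_0 ≅ Z.
H_1: b_1 = 18 − 6 − 12 = 0; torsion from ∂_2 factors > 1: [2]. So H_1 ≅ Z/2.
H_2: b_2 = 12 − 12 − 0 = 0; torsion from ∂_3 factors > 1: none. So H_2 ≅ 0.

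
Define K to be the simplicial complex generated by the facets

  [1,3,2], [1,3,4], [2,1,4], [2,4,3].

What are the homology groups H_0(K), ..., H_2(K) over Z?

Take the total order 1 < 2 < 3 < 4 on the vertex set. Then K (dimension 2) consists of the simplices:

  0-simplices (4): [1], [2], [3], [4]
  1-simplices (6): [1,2], [1,3], [1,4], [2,3], [2,4], [3,4]
  2-simplices (4): [1,2,3], [1,2,4], [1,3,4], [2,3,4]

giving chain groups C_0 ≅ Z^4, C_1 ≅ Z^6, C_2 ≅ Z^4.

Boundary ∂_1: C_1 → C_0 maps an edge to its endpoints' difference, ∂[p,q] = q − p. For instance
  ∂[1,4] = [4] − [1].
As a 4×6 matrix over Z this has rank 3, with invariant factors (1,1,1).

Boundary ∂_2: C_2 → C_1 maps a triangle to the signed sum of its edges. For instance
  ∂[1,2,4] = [2,4] − [1,4] + [1,2],
  ∂[1,3,4] = [3,4] − [1,4] + [1,3].
The resulting 6×4 matrix has rank 3, and its Smith normal form has invariant factors (1,1,1).

Reading off H_k = ker ∂_k / im ∂_{k+1}:

  H_0: rank C_0 − rank ∂_1 = 4 − 3 = 1, and the invariant factors of ∂_1 are all 1, so H_0 ≅ Z.
  H_1: rank ker ∂_1 − rank ∂_2 = (6 − 3) − 3 = 0, and the invariant factors of ∂_2 are all 1, so H_1 ≅ 0.
  H_2: rank ker ∂_2 − rank ∂_3 = (4 − 3) − 0 = 1, and there is no ∂_3, so H_2 ≅ Z.

H_0 ≅ Z,  H_1 = 0,  H_2 ≅ Z.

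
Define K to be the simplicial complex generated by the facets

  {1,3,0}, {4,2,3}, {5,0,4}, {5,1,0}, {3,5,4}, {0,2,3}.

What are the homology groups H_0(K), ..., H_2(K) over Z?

H_0 ≅ Z,  H_1 ≅ Z,  H_2 = 0.

We work with the vertex ordering 0 < 1 < 2 < 3 < 4 < 5. The simplices of K, each written with vertices in increasing order, are:

  0-simplices (6): [0], [1], [2], [3], [4], [5]
  1-simplices (12): [0,1], [0,2], [0,3], [0,4], [0,5], [1,3], [1,5], [2,3], [2,4], [3,4], [3,5], [4,5]
  2-simplices (6): [0,1,3], [0,1,5], [0,2,3], [0,4,5], [2,3,4], [3,4,5]

so the chain groups are C_0 ≅ Z^6, C_1 ≅ Z^12, C_2 ≅ Z^6.

The boundary map ∂_1: C_1 → C_0 maps an edge to its endpoints' difference, ∂[p,q] = q − p. For instance
  ∂[1,5] = [5] − [1].
The resulting 6×12 matrix has rank 5, and its Smith normal form has invariant factors (1,1,1,1,1).

The boundary map ∂_2: C_2 → C_1 maps a triangle to the signed sum of its edges. For instance
  ∂[0,2,3] = [2,3] − [0,3] + [0,2],
  ∂[0,1,5] = [1,5] − [0,5] + [0,1].
The 12×6 boundary matrix has rank 6 and Smith normal form diag(1,1,1,1,1,1).

Computing H_k = (kernel of ∂_k) / (image of ∂_{k+1}):

  H_0: rank C_0 − rank ∂_1 = 6 − 5 = 1, and the invariant factors of ∂_1 are all 1, so H_0 ≅ Z.
  H_1: rank ker ∂_1 − rank ∂_2 = (12 − 5) − 6 = 1, and the invariant factors of ∂_2 are all 1, so H_1 ≅ Z.
  H_2: rank ker ∂_2 − rank ∂_3 = (6 − 6) − 0 = 0, and there is no ∂_3, so H_2 ≅ 0.

(K is a triangulation of the cylinder S^1 x I.)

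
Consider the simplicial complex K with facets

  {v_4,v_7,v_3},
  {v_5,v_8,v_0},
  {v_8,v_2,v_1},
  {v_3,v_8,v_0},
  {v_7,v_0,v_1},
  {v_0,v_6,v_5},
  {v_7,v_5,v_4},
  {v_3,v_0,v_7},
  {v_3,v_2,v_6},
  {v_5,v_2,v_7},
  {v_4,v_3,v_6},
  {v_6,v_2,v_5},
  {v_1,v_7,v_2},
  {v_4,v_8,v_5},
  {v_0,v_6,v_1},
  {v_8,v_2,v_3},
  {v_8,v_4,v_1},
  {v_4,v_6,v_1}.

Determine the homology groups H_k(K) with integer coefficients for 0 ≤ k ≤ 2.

H_0 ≅ Z,  H_1 ≅ Z^2,  H_2 ≅ Z.

Order the vertices as v_0 < v_1 < v_2 < v_3 < v_4 < v_5 < v_6 < v_7 < v_8. Listing each simplex with vertices in this order, K has dimension 2 with simplices:

  0-simplices (9): [v_0], [v_1], [v_2], [v_3], [v_4], [v_5], [v_6], [v_7], [v_8]
  1-simplices (27): (27 of them)
  2-simplices (18): (18 of them)

giving chain groups C_0 ≅ Z^9, C_1 ≅ Z^27, C_2 ≅ Z^18.

Boundary ∂_1: C_1 → C_0 is given by ∂[p,q] = [q] − [p]. For instance
  ∂[v_4,v_7] = [v_7] − [v_4].
This gives a 9×27 integer matrix of rank 8; reducing to Smith normal form yields diagonal entries (1,1,1,1,1,1,1,1).

Boundary ∂_2: C_2 → C_1 sends each 2-simplex [p,q,r] to [q,r] − [p,r] + [p,q]. For instance
  ∂[v_4,v_5,v_7] = [v_5,v_7] − [v_4,v_7] + [v_4,v_5],
  ∂[v_1,v_2,v_7] = [v_2,v_7] − [v_1,v_7] + [v_1,v_2].
The 27×18 boundary matrix has rank 17 and Smith normal form diag(1,1,1,1,1,1,1,1,1,1,1,1,1,1,1,1,1).

From H_k ≅ ker(∂_k) / im(∂_{k+1}) we obtain:

  H_0: rank C_0 − rank ∂_1 = 9 − 8 = 1, and the invariant factors of ∂_1 are all 1, so H_0 ≅ Z.
  H_1: rank ker ∂_1 − rank ∂_2 = (27 − 8) − 17 = 2, and the invariant factors of ∂_2 are all 1, so H_1 ≅ Z^2.
  H_2: rank ker ∂_2 − rank ∂_3 = (18 − 17) − 0 = 1, and there is no ∂_3, so H_2 ≅ Z.

As a check, the Euler characteristic is 9 − 27 + 18 = 0, which agrees with 1 − 2 + 1 = 0.
(K is a triangulation of the torus T^2.)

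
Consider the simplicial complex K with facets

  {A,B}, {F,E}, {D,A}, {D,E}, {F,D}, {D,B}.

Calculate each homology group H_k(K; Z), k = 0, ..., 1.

H_0 = Z,  H_1 = Z^2.

Fix the vertex order A < B < D < E < F and write every simplex with vertices in increasing order. Then dim K = 1 and the simplices of K are:

  0-simplices (5): A, B, D, E, F
  1-simplices (6): AB, AD, BD, DE, DF, EF

so the chain groups are C_0 ≅ Z^5, C_1 ≅ Z^6.

The boundary map ∂_1: C_1 → C_0 maps an edge to its endpoints' difference, ∂[p,q] = q − p. For instance
  ∂DE = E − D.
The resulting 5×6 matrix has rank 4, and its Smith normal form has invariant factors (1,1,1,1).

Computing H_k = (kernel of ∂_k) / (image of ∂_{k+1}):

  H_0: rank C_0 − rank ∂_1 = 5 − 4 = 1, and the invariant factors of ∂_1 are all 1, so H_0 = Z.
  H_1: rank ker ∂_1 − rank ∂_2 = (6 − 4) − 0 = 2, and there is no ∂_2, so H_1 = Z^2.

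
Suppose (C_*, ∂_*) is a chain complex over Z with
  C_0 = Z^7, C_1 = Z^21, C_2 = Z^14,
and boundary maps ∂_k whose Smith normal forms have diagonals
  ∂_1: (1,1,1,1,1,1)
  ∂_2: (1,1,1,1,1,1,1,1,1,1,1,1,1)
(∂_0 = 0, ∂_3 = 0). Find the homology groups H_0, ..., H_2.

H_0 = Z,  H_1 = Z^2,  H_2 = Z.

H_0: b_0 = 7 − 0 − 6 = 1; torsion from ∂_1 factors > 1: none. So H_0 = Z.
H_1: b_1 = 21 − 6 − 13 = 2; torsion from ∂_2 factors > 1: none. So H_1 = Z^2.
H_2: b_2 = 14 − 13 − 0 = 1; torsion from ∂_3 factors > 1: none. So H_2 = Z.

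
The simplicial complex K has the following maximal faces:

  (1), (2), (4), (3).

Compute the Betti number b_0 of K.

b_0 = 4.

Take the total order 1 < 2 < 3 < 4 on the vertex set. Then K (dimension 0) consists of the simplices:

  0-simplices (4): [1], [2], [3], [4]

Hence C_0 ≅ Z^4.

From H_k ≅ ker(∂_k) / im(∂_{k+1}) we obtain:

  H_0: rank C_0 − rank ∂_1 = 4 − 0 = 4, and there is no ∂_1, so H_0 = Z^4.

Hence the Betti numbers are b_0 = 4.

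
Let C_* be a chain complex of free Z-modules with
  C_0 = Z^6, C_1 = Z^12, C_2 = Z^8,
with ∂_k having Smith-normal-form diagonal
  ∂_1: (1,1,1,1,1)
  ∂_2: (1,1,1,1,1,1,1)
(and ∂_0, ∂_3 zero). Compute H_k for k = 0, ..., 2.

H_0: b_0 = 6 − 0 − 5 = 1; torsion from ∂_1 factors > 1: none. So H_0 ≅ Z.
H_1: b_1 = 12 − 5 − 7 = 0; torsion from ∂_2 factors > 1: none. So H_1 ≅ 0.
H_2: b_2 = 8 − 7 − 0 = 1; torsion from ∂_3 factors > 1: none. So H_2 ≅ Z.

H_0 ≅ Z,  H_1 = 0,  H_2 ≅ Z.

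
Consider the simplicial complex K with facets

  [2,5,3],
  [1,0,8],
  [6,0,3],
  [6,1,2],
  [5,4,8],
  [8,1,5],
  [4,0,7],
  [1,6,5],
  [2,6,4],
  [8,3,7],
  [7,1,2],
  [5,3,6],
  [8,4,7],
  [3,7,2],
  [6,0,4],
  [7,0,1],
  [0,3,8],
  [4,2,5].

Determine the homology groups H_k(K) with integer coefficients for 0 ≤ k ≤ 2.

Take the total order 0 < 1 < 2 < 3 < 4 < 5 < 6 < 7 < 8 on the vertex set. Then K (dimension 2) consists of the simplices:

  0-simplices (9): [0], [1], [2], [3], [4], [5], [6], [7], [8]
  1-simplices (27): (27 of them)
  2-simplices (18): [0,1,7], [0,1,8], [0,3,6], [0,3,8], [0,4,6], [0,4,7], [1,2,6], [1,2,7], [1,5,6], [1,5,8], [2,3,5], [2,3,7], [2,4,5], [2,4,6], [3,5,6], [3,7,8], [4,5,8], [4,7,8]

Hence C_0 ≅ Z^9, C_1 ≅ Z^27, C_2 ≅ Z^18.

∂_1: C_1 → C_0 is given by ∂[p,q] = [q] − [p].
The 9×27 boundary matrix has rank 8 and Smith normal form diag(1,1,1,1,1,1,1,1).

Boundary ∂_2: C_2 → C_1 sends each 2-simplex [p,q,r] to [q,r] − [p,r] + [p,q]. For instance
  ∂[0,1,7] = [1,7] − [0,7] + [0,1],
  ∂[2,3,5] = [3,5] − [2,5] + [2,3].
As a 27×18 matrix over Z this has rank 18, with invariant factors (1,1,1,1,1,1,1,1,1,1,1,1,1,1,1,1,1,2).

From H_k ≅ ker(∂_k) / im(∂_{k+1}) we obtain:

  H_0: rank C_0 − rank ∂_1 = 9 − 8 = 1, and the invariant factors of ∂_1 are all 1, so H_0 ≅ Z.
  H_1: rank ker ∂_1 − rank ∂_2 = (27 − 8) − 18 = 1, and ∂_2 has invariant factor 2 > 1, so H_1 ≅ Z ⊕ Z/2.
  H_2: rank ker ∂_2 − rank ∂_3 = (18 − 18) − 0 = 0, and there is no ∂_3, so H_2 ≅ 0.

H_0 = Z,  H_1 = Z ⊕ Z/2,  H_2 = 0.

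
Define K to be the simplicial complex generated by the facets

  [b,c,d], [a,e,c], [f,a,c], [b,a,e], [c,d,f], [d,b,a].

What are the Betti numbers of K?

We work with the vertex ordering a < b < c < d < e < f. The simplices of K, each written with vertices in increasing order, are:

  0-simplices (6): a, b, c, d, e, f
  1-simplices (12): ab, ac, ad, ae, af, bc, bd, be, cd, ce, cf, df
  2-simplices (6): abd, abe, ace, acf, bcd, cdf

so the chain groups are C_0 ≅ Z^6, C_1 ≅ Z^12, C_2 ≅ Z^6.

The boundary map ∂_1: C_1 → C_0 sends each edge [p,q] (with p < q) to q − p. For instance
  ∂cf = f − c.
The resulting 6×12 matrix has rank 5, and its Smith normal form has invariant factors (1,1,1,1,1).

Boundary ∂_2: C_2 → C_1 maps a triangle to the signed sum of its edges. For instance
  ∂acf = cf − af + ac,
  ∂cdf = df − cf + cd.
This gives a 12×6 integer matrix of rank 6; reducing to Smith normal form yields diagonal entries (1,1,1,1,1,1).

Reading off H_k = ker ∂_k / im ∂_{k+1}:

  H_0: rank C_0 − rank ∂_1 = 6 − 5 = 1, and the invariant factors of ∂_1 are all 1, so H_0 ≅ Z.
  H_1: rank ker ∂_1 − rank ∂_2 = (12 − 5) − 6 = 1, and the invariant factors of ∂_2 are all 1, so H_1 ≅ Z.
  H_2: rank ker ∂_2 − rank ∂_3 = (6 − 6) − 0 = 0, and there is no ∂_3, so H_2 ≅ 0.

Hence the Betti numbers are b_0 = 1, b_1 = 1, b_2 = 0.

b_0 = 1, b_1 = 1, b_2 = 0.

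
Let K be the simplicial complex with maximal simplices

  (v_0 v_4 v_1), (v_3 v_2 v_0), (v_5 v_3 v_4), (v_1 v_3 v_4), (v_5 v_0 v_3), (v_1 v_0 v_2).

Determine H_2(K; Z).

H_2 = 0.

Order the vertices as v_0 < v_1 < v_2 < v_3 < v_4 < v_5. Listing each simplex with vertices in this order, K has dimension 2 with simplices:

  0-simplices (6): [v_0], [v_1], [v_2], [v_3], [v_4], [v_5]
  1-simplices (12): [v_0,v_1], [v_0,v_2], [v_0,v_3], [v_0,v_4], [v_0,v_5], [v_1,v_2], [v_1,v_3], [v_1,v_4], [v_2,v_3], [v_3,v_4], [v_3,v_5], [v_4,v_5]
  2-simplices (6): [v_0,v_1,v_2], [v_0,v_1,v_4], [v_0,v_2,v_3], [v_0,v_3,v_5], [v_1,v_3,v_4], [v_3,v_4,v_5]

giving chain groups C_0 ≅ Z^6, C_1 ≅ Z^12, C_2 ≅ Z^6.

Boundary ∂_1: C_1 → C_0 is given by ∂[p,q] = [q] − [p]. For instance
  ∂[v_1,v_3] = [v_3] − [v_1].
The resulting 6×12 matrix has rank 5, and its Smith normal form has invariant factors (1,1,1,1,1).

∂_2: C_2 → C_1 acts by ∂[p,q,r] = [q,r] − [p,r] + [p,q]. For instance
  ∂[v_3,v_4,v_5] = [v_4,v_5] − [v_3,v_5] + [v_3,v_4],
  ∂[v_0,v_1,v_4] = [v_1,v_4] − [v_0,v_4] + [v_0,v_1].
The 12×6 boundary matrix has rank 6 and Smith normal form diag(1,1,1,1,1,1).

Computing H_k = (kernel of ∂_k) / (image of ∂_{k+1}):

  H_2: rank ker ∂_2 − rank ∂_3 = (6 − 6) − 0 = 0, and there is no ∂_3, so H_2 ≅ 0.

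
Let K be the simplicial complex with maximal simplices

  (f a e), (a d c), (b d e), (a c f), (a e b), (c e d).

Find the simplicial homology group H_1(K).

Order the vertices as a < b < c < d < e < f. Listing each simplex with vertices in this order, K has dimension 2 with simplices:

  0-simplices (6): a, b, c, d, e, f
  1-simplices (12): ab, ac, ad, ae, af, bd, be, cd, ce, cf, de, ef
  2-simplices (6): abe, acd, acf, aef, bde, cde

Hence C_0 ≅ Z^6, C_1 ≅ Z^12, C_2 ≅ Z^6.

The boundary map ∂_1: C_1 → C_0 is given by ∂[p,q] = [q] − [p].
The resulting 6×12 matrix has rank 5, and its Smith normal form has invariant factors (1,1,1,1,1).

∂_2: C_2 → C_1 sends each 2-simplex [p,q,r] to [q,r] − [p,r] + [p,q]. For instance
  ∂acf = cf − af + ac,
  ∂acd = cd − ad + ac.
The resulting 12×6 matrix has rank 6, and its Smith normal form has invariant factors (1,1,1,1,1,1).

Computing H_k = (kernel of ∂_k) / (image of ∂_{k+1}):

  H_1: rank ker ∂_1 − rank ∂_2 = (12 − 5) − 6 = 1, and the invariant factors of ∂_2 are all 1, so H_1 = Z.

H_1 ≅ Z.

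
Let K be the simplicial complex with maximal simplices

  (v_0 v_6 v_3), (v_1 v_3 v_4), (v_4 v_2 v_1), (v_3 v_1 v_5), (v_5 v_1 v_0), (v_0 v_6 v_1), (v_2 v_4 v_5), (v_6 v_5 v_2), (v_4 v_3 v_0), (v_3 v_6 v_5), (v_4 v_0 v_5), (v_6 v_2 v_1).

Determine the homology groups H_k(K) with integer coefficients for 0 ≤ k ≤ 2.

Fix the vertex order v_0 < v_1 < v_2 < v_3 < v_4 < v_5 < v_6 and write every simplex with vertices in increasing order. Then dim K = 2 and the simplices of K are:

  0-simplices (7): [v_0], [v_1], [v_2], [v_3], [v_4], [v_5], [v_6]
  1-simplices (18): (18 of them)
  2-simplices (12): (12 of them)

giving chain groups C_0 ≅ Z^7, C_1 ≅ Z^18, C_2 ≅ Z^12.

Boundary ∂_1: C_1 → C_0 maps an edge to its endpoints' difference, ∂[p,q] = q − p.
This gives a 7×18 integer matrix of rank 6; reducing to Smith normal form yields diagonal entries (1,1,1,1,1,1).

∂_2: C_2 → C_1 acts by ∂[p,q,r] = [q,r] − [p,r] + [p,q]. For instance
  ∂[v_0,v_1,v_5] = [v_1,v_5] − [v_0,v_5] + [v_0,v_1],
  ∂[v_2,v_5,v_6] = [v_5,v_6] − [v_2,v_6] + [v_2,v_5].
As a 18×12 matrix over Z this has rank 12, with invariant factors (1,1,1,1,1,1,1,1,1,1,1,2).

From H_k ≅ ker(∂_k) / im(∂_{k+1}) we obtain:

  H_0: rank C_0 − rank ∂_1 = 7 − 6 = 1, and the invariant factors of ∂_1 are all 1, so H_0 ≅ Z.
  H_1: rank ker ∂_1 − rank ∂_2 = (18 − 6) − 12 = 0, and ∂_2 has invariant factor 2 > 1, so H_1 ≅ Z_2.
  H_2: rank ker ∂_2 − rank ∂_3 = (12 − 12) − 0 = 0, and there is no ∂_3, so H_2 ≅ 0.

As a check, the Euler characteristic is 7 − 18 + 12 = 1, which agrees with 1 − 0 + 0 = 1.

H_0 = Z,  H_1 = Z_2,  H_2 = 0.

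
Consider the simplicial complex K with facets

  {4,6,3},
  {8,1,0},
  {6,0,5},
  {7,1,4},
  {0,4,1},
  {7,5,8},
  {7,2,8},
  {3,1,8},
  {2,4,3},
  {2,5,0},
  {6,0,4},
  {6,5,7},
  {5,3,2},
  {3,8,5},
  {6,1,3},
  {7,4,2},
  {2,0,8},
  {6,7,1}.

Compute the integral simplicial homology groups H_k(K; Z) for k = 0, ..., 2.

H_0 = Z,  H_1 = Z × Z/2,  H_2 = 0.

We work with the vertex ordering 0 < 1 < 2 < 3 < 4 < 5 < 6 < 7 < 8. The simplices of K, each written with vertices in increasing order, are:

  0-simplices (9): [0], [1], [2], [3], [4], [5], [6], [7], [8]
  1-simplices (27): (27 of them)
  2-simplices (18): [0,1,4], [0,1,8], [0,2,5], [0,2,8], [0,4,6], [0,5,6], [1,3,6], [1,3,8], [1,4,7], [1,6,7], [2,3,4], [2,3,5], [2,4,7], [2,7,8], [3,4,6], [3,5,8], [5,6,7], [5,7,8]

giving chain groups C_0 ≅ Z^9, C_1 ≅ Z^27, C_2 ≅ Z^18.

∂_1: C_1 → C_0 maps an edge to its endpoints' difference, ∂[p,q] = q − p. For instance
  ∂[3,4] = [4] − [3].
The resulting 9×27 matrix has rank 8, and its Smith normal form has invariant factors (1,1,1,1,1,1,1,1).

∂_2: C_2 → C_1 sends each 2-simplex [p,q,r] to [q,r] − [p,r] + [p,q]. For instance
  ∂[2,3,5] = [3,5] − [2,5] + [2,3],
  ∂[5,6,7] = [6,7] − [5,7] + [5,6].
The resulting 27×18 matrix has rank 18, and its Smith normal form has invariant factors (1,1,1,1,1,1,1,1,1,1,1,1,1,1,1,1,1,2).

Computing H_k = (kernel of ∂_k) / (image of ∂_{k+1}):

  H_0: rank C_0 − rank ∂_1 = 9 − 8 = 1, and the invariant factors of ∂_1 are all 1, so H_0 = Z.
  H_1: rank ker ∂_1 − rank ∂_2 = (27 − 8) − 18 = 1, and ∂_2 has invariant factor 2 > 1, so H_1 = Z × Z/2.
  H_2: rank ker ∂_2 − rank ∂_3 = (18 − 18) − 0 = 0, and there is no ∂_3, so H_2 = 0.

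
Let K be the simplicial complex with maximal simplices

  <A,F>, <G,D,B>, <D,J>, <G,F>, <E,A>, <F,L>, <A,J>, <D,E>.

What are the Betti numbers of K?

b_0 = 1, b_1 = 2, b_2 = 0.

We work with the vertex ordering A < B < D < E < F < G < J < L. The simplices of K, each written with vertices in increasing order, are:

  0-simplices (8): A, B, D, E, F, G, J, L
  1-simplices (10): AE, AF, AJ, BD, BG, DE, DG, DJ, FG, FL
  2-simplices (1): BDG

Hence C_0 ≅ Z^8, C_1 ≅ Z^10, C_2 ≅ Z^1.

Boundary ∂_1: C_1 → C_0 maps an edge to its endpoints' difference, ∂[p,q] = q − p. For instance
  ∂AJ = J − A.
The 8×10 boundary matrix has rank 7 and Smith normal form diag(1,1,1,1,1,1,1).

The boundary map ∂_2: C_2 → C_1 maps a triangle to the signed sum of its edges. For instance
  ∂BDG = DG − BG + BD.
The 10×1 boundary matrix has rank 1 and Smith normal form diag(1).

Now H_k = ker ∂_k / im ∂_{k+1}, so:

  H_0: rank C_0 − rank ∂_1 = 8 − 7 = 1, and the invariant factors of ∂_1 are all 1, so H_0 ≅ Z.
  H_1: rank ker ∂_1 − rank ∂_2 = (10 − 7) − 1 = 2, and the invariant factors of ∂_2 are all 1, so H_1 ≅ Z^2.
  H_2: rank ker ∂_2 − rank ∂_3 = (1 − 1) − 0 = 0, and there is no ∂_3, so H_2 ≅ 0.

Hence the Betti numbers are b_0 = 1, b_1 = 2, b_2 = 0.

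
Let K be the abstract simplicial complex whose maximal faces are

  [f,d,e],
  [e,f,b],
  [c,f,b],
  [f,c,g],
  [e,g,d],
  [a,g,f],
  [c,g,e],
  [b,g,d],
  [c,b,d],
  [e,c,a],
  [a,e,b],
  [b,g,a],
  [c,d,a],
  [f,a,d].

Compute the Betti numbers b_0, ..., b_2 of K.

b_0 = 1, b_1 = 2, b_2 = 1.

Order the vertices as a < b < c < d < e < f < g. Listing each simplex with vertices in this order, K has dimension 2 with simplices:

  0-simplices (7): a, b, c, d, e, f, g
  1-simplices (21): ab, ac, ad, ae, af, ag, bc, bd, be, bf, bg, cd, ce, cf, cg, de, df, dg, ef, eg, fg
  2-simplices (14): abe, abg, acd, ace, adf, afg, bcd, bcf, bdg, bef, ceg, cfg, def, deg

so the chain groups are C_0 ≅ Z^7, C_1 ≅ Z^21, C_2 ≅ Z^14.

The boundary map ∂_1: C_1 → C_0 is given by ∂[p,q] = [q] − [p]. For instance
  ∂df = f − d.
The resulting 7×21 matrix has rank 6, and its Smith normal form has invariant factors (1,1,1,1,1,1).

The boundary map ∂_2: C_2 → C_1 maps a triangle to the signed sum of its edges. For instance
  ∂cfg = fg − cg + cf,
  ∂bcd = cd − bd + bc.
The resulting 21×14 matrix has rank 13, and its Smith normal form has invariant factors (1,1,1,1,1,1,1,1,1,1,1,1,1).

Computing H_k = (kernel of ∂_k) / (image of ∂_{k+1}):

  H_0: rank C_0 − rank ∂_1 = 7 − 6 = 1, and the invariant factors of ∂_1 are all 1, so H_0 = Z.
  H_1: rank ker ∂_1 − rank ∂_2 = (21 − 6) − 13 = 2, and the invariant factors of ∂_2 are all 1, so H_1 = Z^2.
  H_2: rank ker ∂_2 − rank ∂_3 = (14 − 13) − 0 = 1, and there is no ∂_3, so H_2 = Z.

(K is a triangulation of the torus T^2.)

Hence the Betti numbers are b_0 = 1, b_1 = 2, b_2 = 1.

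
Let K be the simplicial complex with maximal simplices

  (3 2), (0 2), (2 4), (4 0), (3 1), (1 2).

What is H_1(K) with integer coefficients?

H_1 = Z^2.

Take the total order 0 < 1 < 2 < 3 < 4 on the vertex set. Then K (dimension 1) consists of the simplices:

  0-simplices (5): [0], [1], [2], [3], [4]
  1-simplices (6): [0,2], [0,4], [1,2], [1,3], [2,3], [2,4]

giving chain groups C_0 ≅ Z^5, C_1 ≅ Z^6.

Boundary ∂_1: C_1 → C_0 sends each edge [p,q] (with p < q) to q − p. For instance
  ∂[2,4] = [4] − [2].
The 5×6 boundary matrix has rank 4 and Smith normal form diag(1,1,1,1).

From H_k ≅ ker(∂_k) / im(∂_{k+1}) we obtain:

  H_1: rank ker ∂_1 − rank ∂_2 = (6 − 4) − 0 = 2, and there is no ∂_2, so H_1 = Z^2.

(K is a triangulation of a wedge of 2 circles.)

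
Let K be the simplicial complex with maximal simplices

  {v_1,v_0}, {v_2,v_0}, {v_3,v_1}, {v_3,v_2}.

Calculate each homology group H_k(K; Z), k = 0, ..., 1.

K has 4 vertices, 4 edges.
rank ∂_0 = 0, rank ∂_1 = 3 ⇒ b_0 = 4 − 0 − 3 = 1; all invariant factors of ∂_1 are 1 so no torsion. So H_0 ≅ Z.
rank ∂_1 = 3, rank ∂_2 = 0 ⇒ b_1 = 4 − 3 − 0 = 1. So H_1 ≅ Z.

H_0 = Z,  H_1 = Z.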